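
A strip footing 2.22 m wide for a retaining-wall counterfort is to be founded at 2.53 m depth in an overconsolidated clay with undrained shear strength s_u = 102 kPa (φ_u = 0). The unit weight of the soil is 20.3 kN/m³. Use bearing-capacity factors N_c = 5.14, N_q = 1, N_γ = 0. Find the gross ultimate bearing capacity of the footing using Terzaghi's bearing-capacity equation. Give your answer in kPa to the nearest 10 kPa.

q_ult ≈ 580 kPa

Effective surcharge at the founding depth q = γ·D_f = 20.3 × 2.53 = 51.359 kPa.
q_ult = c·N_c + q·N_q
     = 102 × 5.14 + 51.359 × 1
     = 524.28 + 51.359 = 575.64 kPa.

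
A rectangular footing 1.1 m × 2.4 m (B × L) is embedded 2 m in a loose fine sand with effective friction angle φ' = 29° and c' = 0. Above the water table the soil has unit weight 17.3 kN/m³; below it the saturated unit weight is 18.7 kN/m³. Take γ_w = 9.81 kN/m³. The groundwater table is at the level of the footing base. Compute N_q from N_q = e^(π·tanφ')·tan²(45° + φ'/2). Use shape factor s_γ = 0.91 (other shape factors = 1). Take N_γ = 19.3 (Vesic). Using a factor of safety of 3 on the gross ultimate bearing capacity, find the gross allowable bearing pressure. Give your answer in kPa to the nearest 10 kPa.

N_q = e^(π·tan29°)·tan²(59.5°) = 16.44.
Overburden at base level: q = 17.3 × 2 = 34.6 kPa.
Below the base the soil is submerged, so the ½γBN_γ term uses γ' = 18.7 − 9.81 = 8.89 kN/m³.
Surcharge term q·N_q = 34.6 × 16.443 = 568.94 kPa; self-weight term 0.5·γ·B·N_γ·s_γ = 0.5 × 8.89 × 1.1 × 19.3 × 0.91 = 85.874 kPa.
q_ult = 568.94 + 85.874 = 654.81 kPa.
q_all = 654.81 / 3 = 218.27 kPa.

q_all ≈ 220 kPa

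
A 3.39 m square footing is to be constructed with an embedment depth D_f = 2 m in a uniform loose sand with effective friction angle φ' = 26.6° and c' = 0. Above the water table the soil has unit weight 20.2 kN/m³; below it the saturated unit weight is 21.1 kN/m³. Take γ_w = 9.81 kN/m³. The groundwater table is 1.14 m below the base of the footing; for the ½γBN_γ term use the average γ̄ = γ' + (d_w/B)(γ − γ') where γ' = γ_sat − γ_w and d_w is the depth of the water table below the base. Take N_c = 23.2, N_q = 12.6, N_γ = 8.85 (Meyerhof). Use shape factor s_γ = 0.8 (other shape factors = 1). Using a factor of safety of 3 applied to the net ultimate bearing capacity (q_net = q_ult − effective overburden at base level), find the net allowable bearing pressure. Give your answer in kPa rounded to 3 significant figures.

Effective surcharge at the founding depth q = γ·D_f = 20.2 × 2 = 40.4 kPa.
With d_w = 1.14 m < B, γ̄ = 11.29 + (1.14/3.39) × (20.2 − 11.29) = 14.286 kN/m³.
q_ult = q·N_q + 0.5·γ·B·N_γ·s_γ
     = 40.4 × 12.6 + 0.5 × 14.286 × 3.39 × 8.85 × 0.8
     = 509.04 + 171.44 = 680.48 kPa.
Net ultimate: q_net = 680.48 − 40.4 = 640.08 kPa.
q_all(net) = 640.08 / 3 = 213.36 kPa.

q_all(net) ≈ 213 kPa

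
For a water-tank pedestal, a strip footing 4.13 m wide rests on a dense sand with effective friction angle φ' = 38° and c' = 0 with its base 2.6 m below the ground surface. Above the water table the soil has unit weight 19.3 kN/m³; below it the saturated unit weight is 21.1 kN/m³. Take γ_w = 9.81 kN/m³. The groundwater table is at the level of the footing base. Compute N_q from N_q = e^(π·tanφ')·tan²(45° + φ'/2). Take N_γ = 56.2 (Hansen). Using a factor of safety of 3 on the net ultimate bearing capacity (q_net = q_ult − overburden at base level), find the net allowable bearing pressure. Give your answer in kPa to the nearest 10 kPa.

N_q = e^(π·tan38°)·tan²(64°) = 48.93.
q = γ·D_f = 19.3 × 2.6 = 50.18 kPa.
For the ½γBN_γ term take γ' = 21.1 − 9.81 = 11.29 kN/m³ (soil below base is submerged).
q·N_q = 50.18 × 48.933 = 2455.5 kPa
0.5·γ·B·N_γ = 0.5 × 11.29 × 4.13 × 56.2 = 1310.2 kPa
q_ult = 2455.5 + 1310.2 = 3765.7 kPa.
q_net = 3765.7 − 50.18 = 3715.5 kPa.
q_all(net) = 3715.5 / 3 = 1238.5 kPa.

q_all(net) ≈ 1240 kPa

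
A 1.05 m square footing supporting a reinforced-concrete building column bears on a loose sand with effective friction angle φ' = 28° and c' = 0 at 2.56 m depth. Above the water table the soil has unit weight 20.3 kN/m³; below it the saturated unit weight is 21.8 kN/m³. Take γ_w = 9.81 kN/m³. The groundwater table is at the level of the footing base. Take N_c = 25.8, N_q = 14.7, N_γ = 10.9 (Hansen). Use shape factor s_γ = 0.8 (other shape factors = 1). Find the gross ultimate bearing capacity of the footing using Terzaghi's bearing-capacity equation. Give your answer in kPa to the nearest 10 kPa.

q_ult ≈ 820 kPa

Effective surcharge at the founding depth q = γ·D_f = 20.3 × 2.56 = 51.968 kPa.
The water table coincides with the base, so in the self-weight term γ → γ' = 11.99 kN/m³.
q_ult = q·N_q + 0.5·γ·B·N_γ·s_γ
     = 51.968 × 14.7 + 0.5 × 11.99 × 1.05 × 10.9 × 0.8
     = 763.93 + 54.89 = 818.82 kPa.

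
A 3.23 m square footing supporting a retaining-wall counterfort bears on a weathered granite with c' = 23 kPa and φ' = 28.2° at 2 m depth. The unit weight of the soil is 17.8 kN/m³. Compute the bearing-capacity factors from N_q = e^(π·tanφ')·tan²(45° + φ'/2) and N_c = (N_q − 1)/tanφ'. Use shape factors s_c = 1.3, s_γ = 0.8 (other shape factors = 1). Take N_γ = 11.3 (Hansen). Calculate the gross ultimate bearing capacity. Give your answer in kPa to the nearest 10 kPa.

tan28.2° = 0.5362, so N_q = e^(π×0.5362)·tan²(59.1°) = 5.39 × 2.792 = 15.05.
N_c = (15.05 − 1)/tan28.2° = 26.2.
Overburden at base level: q = 17.8 × 2 = 35.6 kPa.
Cohesion term c·N_c·s_c = 23 × 26.198 × 1.3 = 783.33 kPa; surcharge term q·N_q = 35.6 × 15.047 = 535.69 kPa; self-weight term 0.5·γ·B·N_γ·s_γ = 0.5 × 17.8 × 3.23 × 11.3 × 0.8 = 259.87 kPa.
q_ult = 783.33 + 535.69 + 259.87 = 1578.9 kPa.

q_ult ≈ 1580 kPa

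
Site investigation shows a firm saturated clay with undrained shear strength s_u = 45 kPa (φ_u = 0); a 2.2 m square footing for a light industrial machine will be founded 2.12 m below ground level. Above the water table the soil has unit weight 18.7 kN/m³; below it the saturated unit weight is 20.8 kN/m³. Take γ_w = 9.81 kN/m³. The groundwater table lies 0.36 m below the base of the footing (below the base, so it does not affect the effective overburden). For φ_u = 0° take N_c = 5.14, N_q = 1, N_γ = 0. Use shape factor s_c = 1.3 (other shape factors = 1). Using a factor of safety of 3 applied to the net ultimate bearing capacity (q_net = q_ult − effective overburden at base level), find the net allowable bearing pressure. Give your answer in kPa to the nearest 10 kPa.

Effective surcharge at the founding depth q = γ·D_f = 18.7 × 2.12 = 39.644 kPa.
q_ult = c·N_c·s_c + q·N_q
     = 45 × 5.14 × 1.3 + 39.644 × 1
     = 300.69 + 39.644 = 340.33 kPa.
Net ultimate: q_net = 340.33 − 39.644 = 300.69 kPa.
q_all(net) = 300.69 / 3 = 100.23 kPa.

q_all(net) ≈ 100 kPa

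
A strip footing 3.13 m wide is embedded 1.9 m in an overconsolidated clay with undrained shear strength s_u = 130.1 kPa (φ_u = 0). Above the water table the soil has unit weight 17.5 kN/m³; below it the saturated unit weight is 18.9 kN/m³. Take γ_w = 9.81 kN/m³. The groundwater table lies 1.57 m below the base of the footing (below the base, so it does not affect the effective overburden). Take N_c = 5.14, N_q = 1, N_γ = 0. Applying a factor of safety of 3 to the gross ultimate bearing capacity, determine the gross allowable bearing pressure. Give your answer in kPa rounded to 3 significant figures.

q_all ≈ 234 kPa

Overburden at base level: q = 17.5 × 1.9 = 33.25 kPa.
Cohesion term c·N_c = 130.1 × 5.14 = 668.71 kPa; surcharge term q·N_q = 33.25 × 1 = 33.25 kPa.
q_ult = 668.71 + 33.25 = 701.96 kPa.
q_all = q_ult / FS = 701.96 / 3 = 233.99 kPa.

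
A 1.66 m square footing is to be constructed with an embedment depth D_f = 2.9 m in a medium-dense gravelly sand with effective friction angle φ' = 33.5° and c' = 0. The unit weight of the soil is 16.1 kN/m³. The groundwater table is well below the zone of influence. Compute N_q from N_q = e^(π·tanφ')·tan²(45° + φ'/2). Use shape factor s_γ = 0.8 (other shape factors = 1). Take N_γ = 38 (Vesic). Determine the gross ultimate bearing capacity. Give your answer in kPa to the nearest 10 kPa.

tan33.5° = 0.6619, so N_q = e^(π×0.6619)·tan²(61.75°) = 7.999 × 3.464 = 27.71.
Effective surcharge at the founding depth q = γ·D_f = 16.1 × 2.9 = 46.69 kPa.
q_ult = q·N_q + 0.5·γ·B·N_γ·s_γ
     = 46.69 × 27.707 + 0.5 × 16.1 × 1.66 × 38 × 0.8
     = 1293.7 + 406.24 = 1699.9 kPa.

q_ult ≈ 1700 kPa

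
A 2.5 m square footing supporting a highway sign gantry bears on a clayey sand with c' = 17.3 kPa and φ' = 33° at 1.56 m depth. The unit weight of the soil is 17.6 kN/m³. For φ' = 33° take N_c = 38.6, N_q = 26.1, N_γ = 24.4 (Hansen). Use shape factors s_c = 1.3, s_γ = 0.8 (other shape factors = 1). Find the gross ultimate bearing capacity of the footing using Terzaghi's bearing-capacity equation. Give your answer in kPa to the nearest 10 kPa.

Overburden at base level: q = 17.6 × 1.56 = 27.456 kPa.
Cohesion term c·N_c·s_c = 17.3 × 38.6 × 1.3 = 868.11 kPa; surcharge term q·N_q = 27.456 × 26.1 = 716.6 kPa; self-weight term 0.5·γ·B·N_γ·s_γ = 0.5 × 17.6 × 2.5 × 24.4 × 0.8 = 429.44 kPa.
q_ult = 868.11 + 716.6 + 429.44 = 2014.2 kPa.

q_ult ≈ 2010 kPa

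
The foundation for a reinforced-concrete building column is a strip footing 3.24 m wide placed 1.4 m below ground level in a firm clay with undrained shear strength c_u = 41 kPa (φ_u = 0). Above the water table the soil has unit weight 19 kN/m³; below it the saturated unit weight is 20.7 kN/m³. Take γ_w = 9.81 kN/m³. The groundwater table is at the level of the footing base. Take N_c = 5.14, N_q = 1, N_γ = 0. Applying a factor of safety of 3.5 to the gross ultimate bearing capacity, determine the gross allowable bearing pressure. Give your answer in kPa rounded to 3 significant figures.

q_all ≈ 67.8 kPa

Effective surcharge at the founding depth q = γ·D_f = 19 × 1.4 = 26.6 kPa.
q_ult = c·N_c + q·N_q
     = 41 × 5.14 + 26.6 × 1
     = 210.74 + 26.6 = 237.34 kPa.
q_all = q_ult / FS = 237.34 / 3.5 = 67.811 kPa.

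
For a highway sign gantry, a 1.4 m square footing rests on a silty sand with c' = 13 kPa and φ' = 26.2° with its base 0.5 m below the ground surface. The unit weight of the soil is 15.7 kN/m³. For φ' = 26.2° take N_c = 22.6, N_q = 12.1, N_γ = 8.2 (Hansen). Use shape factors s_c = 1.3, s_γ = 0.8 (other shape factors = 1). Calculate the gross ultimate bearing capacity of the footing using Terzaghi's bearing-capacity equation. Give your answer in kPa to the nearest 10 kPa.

q_ult ≈ 550 kPa

Overburden at base level: q = 15.7 × 0.5 = 7.85 kPa.
Cohesion term c·N_c·s_c = 13 × 22.6 × 1.3 = 381.94 kPa; surcharge term q·N_q = 7.85 × 12.1 = 94.985 kPa; self-weight term 0.5·γ·B·N_γ·s_γ = 0.5 × 15.7 × 1.4 × 8.2 × 0.8 = 72.094 kPa.
q_ult = 381.94 + 94.985 + 72.094 = 549.02 kPa.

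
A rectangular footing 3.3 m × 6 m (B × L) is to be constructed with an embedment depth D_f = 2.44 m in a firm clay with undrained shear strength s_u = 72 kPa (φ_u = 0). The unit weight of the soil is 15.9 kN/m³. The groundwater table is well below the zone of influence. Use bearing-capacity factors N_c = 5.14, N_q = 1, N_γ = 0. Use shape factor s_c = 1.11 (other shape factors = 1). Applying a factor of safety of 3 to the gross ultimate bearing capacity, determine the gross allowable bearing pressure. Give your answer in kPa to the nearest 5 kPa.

q_all ≈ 150 kPa

Effective surcharge at the founding depth q = γ·D_f = 15.9 × 2.44 = 38.796 kPa.
q_ult = c·N_c·s_c + q·N_q
     = 72 × 5.14 × 1.11 + 38.796 × 1
     = 410.79 + 38.796 = 449.58 kPa.
q_all = q_ult / FS = 449.58 / 3 = 149.86 kPa.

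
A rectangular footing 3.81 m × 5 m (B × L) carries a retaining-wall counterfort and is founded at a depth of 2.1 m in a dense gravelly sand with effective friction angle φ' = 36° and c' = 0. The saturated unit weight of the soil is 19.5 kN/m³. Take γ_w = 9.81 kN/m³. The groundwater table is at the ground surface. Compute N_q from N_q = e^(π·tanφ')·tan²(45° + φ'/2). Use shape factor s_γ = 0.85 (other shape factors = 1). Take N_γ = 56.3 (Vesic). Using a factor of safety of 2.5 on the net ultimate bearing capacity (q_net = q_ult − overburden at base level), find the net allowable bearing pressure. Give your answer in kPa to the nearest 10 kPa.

q_all(net) ≈ 650 kPa

N_q = e^(π·tan36°)·tan²(63°) = 37.75.
γ' = 19.5 − 9.81 = 9.69 kN/m³ (submerged throughout). q = 9.69 × 2.1 = 20.349 kPa; the same γ' applies in the ½γBN_γ term.
q·N_q = 20.349 × 37.752 = 768.23 kPa
0.5·γ·B·N_γ·s_γ = 0.5 × 9.69 × 3.81 × 56.3 × 0.85 = 883.38 kPa
q_ult = 768.23 + 883.38 = 1651.6 kPa.
q_net = 1651.6 − 20.349 = 1631.3 kPa.
q_all(net) = 1631.3 / 2.5 = 652.5 kPa.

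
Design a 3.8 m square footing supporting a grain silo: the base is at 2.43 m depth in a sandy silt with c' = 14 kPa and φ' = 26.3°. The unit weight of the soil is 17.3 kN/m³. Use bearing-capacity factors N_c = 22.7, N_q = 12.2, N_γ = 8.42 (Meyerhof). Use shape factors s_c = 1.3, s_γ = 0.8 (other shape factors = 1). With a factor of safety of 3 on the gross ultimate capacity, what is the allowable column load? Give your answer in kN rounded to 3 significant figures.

P_all ≈ 5520 kN

Overburden at base level: q = 17.3 × 2.43 = 42.039 kPa.
Cohesion term c·N_c·s_c = 14 × 22.7 × 1.3 = 413.14 kPa; surcharge term q·N_q = 42.039 × 12.2 = 512.88 kPa; self-weight term 0.5·γ·B·N_γ·s_γ = 0.5 × 17.3 × 3.8 × 8.42 × 0.8 = 221.41 kPa.
q_ult = 413.14 + 512.88 + 221.41 = 1147.4 kPa.
Gross allowable pressure q_all = 1147.4 / 3 = 382.48 kPa.
Footing area = 14.44 m², so allowable column load = 382.48 × 14.44 = 5523 kN.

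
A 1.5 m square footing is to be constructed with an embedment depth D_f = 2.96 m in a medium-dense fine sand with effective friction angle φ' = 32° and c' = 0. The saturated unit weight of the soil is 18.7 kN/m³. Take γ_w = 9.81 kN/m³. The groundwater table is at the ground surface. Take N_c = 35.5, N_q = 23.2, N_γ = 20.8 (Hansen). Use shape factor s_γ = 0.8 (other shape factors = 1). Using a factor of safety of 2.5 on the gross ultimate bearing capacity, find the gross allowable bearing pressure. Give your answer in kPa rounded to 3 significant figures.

γ' = 18.7 − 9.81 = 8.89 kN/m³ (submerged throughout). q = 8.89 × 2.96 = 26.314 kPa; the same γ' applies in the ½γBN_γ term.
q·N_q = 26.314 × 23.2 = 610.49 kPa
0.5·γ·B·N_γ·s_γ = 0.5 × 8.89 × 1.5 × 20.8 × 0.8 = 110.95 kPa
q_ult = 610.49 + 110.95 = 721.44 kPa.
q_all = 721.44 / 2.5 = 288.58 kPa.

q_all ≈ 289 kPa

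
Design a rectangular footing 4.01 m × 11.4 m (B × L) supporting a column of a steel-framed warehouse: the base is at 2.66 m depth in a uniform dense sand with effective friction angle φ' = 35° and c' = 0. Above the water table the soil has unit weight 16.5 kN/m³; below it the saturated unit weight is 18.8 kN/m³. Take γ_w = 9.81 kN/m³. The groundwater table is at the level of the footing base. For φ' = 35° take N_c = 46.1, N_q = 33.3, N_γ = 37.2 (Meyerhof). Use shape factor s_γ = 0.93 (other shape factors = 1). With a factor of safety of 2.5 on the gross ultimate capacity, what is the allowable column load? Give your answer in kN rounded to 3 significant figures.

P_all ≈ 38100 kN

q = γ·D_f = 16.5 × 2.66 = 43.89 kPa.
For the ½γBN_γ term take γ' = 18.8 − 9.81 = 8.99 kN/m³ (soil below base is submerged).
q·N_q = 43.89 × 33.3 = 1461.5 kPa
0.5·γ·B·N_γ·s_γ = 0.5 × 8.99 × 4.01 × 37.2 × 0.93 = 623.59 kPa
q_ult = 1461.5 + 623.59 = 2085.1 kPa.
Gross allowable pressure q_all = 2085.1 / 2.5 = 834.05 kPa.
Footing area = 45.714 m², so allowable column load = 834.05 × 45.714 = 38128 kN.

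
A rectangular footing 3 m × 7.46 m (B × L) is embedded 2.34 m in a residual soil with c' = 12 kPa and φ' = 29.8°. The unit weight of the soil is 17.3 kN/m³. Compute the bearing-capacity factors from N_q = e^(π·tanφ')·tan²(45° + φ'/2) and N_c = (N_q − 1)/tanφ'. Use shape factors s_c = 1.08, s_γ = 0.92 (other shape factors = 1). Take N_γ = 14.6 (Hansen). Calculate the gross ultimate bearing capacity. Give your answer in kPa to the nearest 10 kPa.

q_ult ≈ 1460 kPa

tan29.8° = 0.5727, so N_q = e^(π×0.5727)·tan²(59.9°) = 6.045 × 2.976 = 17.99.
N_c = (17.99 − 1)/tan29.8° = 29.66.
q = γ·D_f = 17.3 × 2.34 = 40.482 kPa.
c·N_c·s_c = 12 × 29.665 × 1.08 = 384.45 kPa
q·N_q = 40.482 × 17.989 = 728.23 kPa
0.5·γ·B·N_γ·s_γ = 0.5 × 17.3 × 3 × 14.6 × 0.92 = 348.56 kPa
q_ult = 384.45 + 728.23 + 348.56 = 1461.2 kPa.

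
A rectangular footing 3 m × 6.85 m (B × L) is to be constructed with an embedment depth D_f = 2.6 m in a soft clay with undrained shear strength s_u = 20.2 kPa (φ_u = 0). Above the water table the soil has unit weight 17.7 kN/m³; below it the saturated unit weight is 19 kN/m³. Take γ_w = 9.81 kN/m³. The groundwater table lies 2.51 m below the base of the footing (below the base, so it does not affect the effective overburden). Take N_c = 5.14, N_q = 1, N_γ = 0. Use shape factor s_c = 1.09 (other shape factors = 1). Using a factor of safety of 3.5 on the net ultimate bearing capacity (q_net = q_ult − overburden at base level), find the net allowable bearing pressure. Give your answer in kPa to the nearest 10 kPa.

q_all(net) ≈ 30 kPa

Overburden at base level: q = 17.7 × 2.6 = 46.02 kPa.
Cohesion term c·N_c·s_c = 20.2 × 5.14 × 1.09 = 113.17 kPa; surcharge term q·N_q = 46.02 × 1 = 46.02 kPa.
q_ult = 113.17 + 46.02 = 159.19 kPa.
q_net = 159.19 − 46.02 = 113.17 kPa.
q_all(net) = 113.17 / 3.5 = 32.335 kPa.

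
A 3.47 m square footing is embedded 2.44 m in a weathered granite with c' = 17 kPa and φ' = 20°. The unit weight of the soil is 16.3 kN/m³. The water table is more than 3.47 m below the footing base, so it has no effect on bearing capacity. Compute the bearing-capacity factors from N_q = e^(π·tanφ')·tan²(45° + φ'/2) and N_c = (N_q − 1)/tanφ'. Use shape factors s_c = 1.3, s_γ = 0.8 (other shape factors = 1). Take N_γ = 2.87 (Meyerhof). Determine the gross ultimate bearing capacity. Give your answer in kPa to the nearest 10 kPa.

q_ult ≈ 650 kPa

tan20° = 0.364, so N_q = e^(π×0.364)·tan²(55°) = 3.138 × 2.04 = 6.4.
N_c = (6.4 − 1)/tan20° = 14.83.
Effective surcharge at the founding depth q = γ·D_f = 16.3 × 2.44 = 39.772 kPa.
q_ult = c·N_c·s_c + q·N_q + 0.5·γ·B·N_γ·s_γ
     = 17 × 14.835 × 1.3 + 39.772 × 6.3994 + 0.5 × 16.3 × 3.47 × 2.87 × 0.8
     = 327.85 + 254.52 + 64.932 = 647.3 kPa.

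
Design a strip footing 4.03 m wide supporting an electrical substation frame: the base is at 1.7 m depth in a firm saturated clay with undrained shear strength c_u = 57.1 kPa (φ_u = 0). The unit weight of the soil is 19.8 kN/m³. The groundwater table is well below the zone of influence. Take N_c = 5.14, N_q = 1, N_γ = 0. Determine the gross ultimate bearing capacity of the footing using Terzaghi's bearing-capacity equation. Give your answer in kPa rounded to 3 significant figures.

q_ult ≈ 327 kPa

Overburden at base level: q = 19.8 × 1.7 = 33.66 kPa.
Cohesion term c·N_c = 57.1 × 5.14 = 293.49 kPa; surcharge term q·N_q = 33.66 × 1 = 33.66 kPa.
q_ult = 293.49 + 33.66 = 327.15 kPa.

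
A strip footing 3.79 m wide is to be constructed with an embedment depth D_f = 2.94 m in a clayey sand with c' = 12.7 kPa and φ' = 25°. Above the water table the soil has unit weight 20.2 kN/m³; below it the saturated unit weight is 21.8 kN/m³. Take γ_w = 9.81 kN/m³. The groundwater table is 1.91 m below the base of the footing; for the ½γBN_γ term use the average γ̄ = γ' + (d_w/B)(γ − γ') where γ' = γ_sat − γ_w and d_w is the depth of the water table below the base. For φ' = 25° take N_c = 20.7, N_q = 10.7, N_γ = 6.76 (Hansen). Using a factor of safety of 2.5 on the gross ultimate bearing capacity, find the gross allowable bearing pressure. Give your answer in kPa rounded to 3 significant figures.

q = γ·D_f = 20.2 × 2.94 = 59.388 kPa.
γ' = 11.99 kN/m³; averaging over the depth B below the base, γ̄ = γ' + (d_w/B)(γ − γ') = 16.127 kN/m³.
c·N_c = 12.7 × 20.7 = 262.89 kPa
q·N_q = 59.388 × 10.7 = 635.45 kPa
0.5·γ·B·N_γ = 0.5 × 16.127 × 3.79 × 6.76 = 206.6 kPa
q_ult = 262.89 + 635.45 + 206.6 = 1104.9 kPa.
q_all = 1104.9 / 2.5 = 441.98 kPa.

q_all ≈ 442 kPa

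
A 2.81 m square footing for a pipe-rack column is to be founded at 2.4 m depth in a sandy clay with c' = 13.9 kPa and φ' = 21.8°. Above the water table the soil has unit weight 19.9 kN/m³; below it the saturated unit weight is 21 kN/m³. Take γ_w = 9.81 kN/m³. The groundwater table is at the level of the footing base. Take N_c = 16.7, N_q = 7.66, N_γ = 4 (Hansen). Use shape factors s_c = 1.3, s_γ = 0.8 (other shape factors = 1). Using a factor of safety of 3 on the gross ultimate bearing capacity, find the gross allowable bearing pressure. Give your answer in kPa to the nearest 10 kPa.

q_all ≈ 240 kPa

q = γ·D_f = 19.9 × 2.4 = 47.76 kPa.
For the ½γBN_γ term take γ' = 21 − 9.81 = 11.19 kN/m³ (soil below base is submerged).
c·N_c·s_c = 13.9 × 16.7 × 1.3 = 301.77 kPa
q·N_q = 47.76 × 7.66 = 365.84 kPa
0.5·γ·B·N_γ·s_γ = 0.5 × 11.19 × 2.81 × 4 × 0.8 = 50.31 kPa
q_ult = 301.77 + 365.84 + 50.31 = 717.92 kPa.
q_all = 717.92 / 3 = 239.31 kPa.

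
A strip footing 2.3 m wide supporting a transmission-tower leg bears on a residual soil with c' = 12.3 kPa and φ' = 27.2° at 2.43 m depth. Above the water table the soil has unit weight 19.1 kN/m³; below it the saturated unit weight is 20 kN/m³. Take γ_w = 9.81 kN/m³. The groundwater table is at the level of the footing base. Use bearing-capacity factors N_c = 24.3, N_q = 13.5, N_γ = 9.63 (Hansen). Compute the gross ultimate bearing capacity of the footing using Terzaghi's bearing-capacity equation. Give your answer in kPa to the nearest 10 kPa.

q = γ·D_f = 19.1 × 2.43 = 46.413 kPa.
For the ½γBN_γ term take γ' = 20 − 9.81 = 10.19 kN/m³ (soil below base is submerged).
c·N_c = 12.3 × 24.3 = 298.89 kPa
q·N_q = 46.413 × 13.5 = 626.58 kPa
0.5·γ·B·N_γ = 0.5 × 10.19 × 2.3 × 9.63 = 112.85 kPa
q_ult = 298.89 + 626.58 + 112.85 = 1038.3 kPa.

q_ult ≈ 1040 kPa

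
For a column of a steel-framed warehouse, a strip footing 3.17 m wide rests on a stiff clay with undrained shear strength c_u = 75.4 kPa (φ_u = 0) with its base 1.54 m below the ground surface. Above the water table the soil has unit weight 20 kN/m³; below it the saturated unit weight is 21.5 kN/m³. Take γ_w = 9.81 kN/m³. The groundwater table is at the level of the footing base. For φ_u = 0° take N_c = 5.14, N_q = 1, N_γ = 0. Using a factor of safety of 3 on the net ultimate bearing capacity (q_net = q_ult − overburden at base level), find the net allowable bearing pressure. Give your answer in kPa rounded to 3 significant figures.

q_all(net) ≈ 129 kPa

q = γ·D_f = 20 × 1.54 = 30.8 kPa.
c·N_c = 75.4 × 5.14 = 387.56 kPa
q·N_q = 30.8 × 1 = 30.8 kPa
q_ult = 387.56 + 30.8 = 418.36 kPa.
q_net = 418.36 − 30.8 = 387.56 kPa.
q_all(net) = 387.56 / 3 = 129.19 kPa.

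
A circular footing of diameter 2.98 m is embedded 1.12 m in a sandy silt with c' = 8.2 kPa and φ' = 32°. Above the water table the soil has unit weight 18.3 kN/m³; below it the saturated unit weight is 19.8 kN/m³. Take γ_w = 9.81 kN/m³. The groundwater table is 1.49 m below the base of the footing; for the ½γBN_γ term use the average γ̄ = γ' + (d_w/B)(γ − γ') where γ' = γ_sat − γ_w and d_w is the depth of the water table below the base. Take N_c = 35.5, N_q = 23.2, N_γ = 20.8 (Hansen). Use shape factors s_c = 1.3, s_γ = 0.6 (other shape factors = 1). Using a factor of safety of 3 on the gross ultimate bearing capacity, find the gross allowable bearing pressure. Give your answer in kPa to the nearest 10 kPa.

q_all ≈ 370 kPa

Effective surcharge at the founding depth q = γ·D_f = 18.3 × 1.12 = 20.496 kPa.
With d_w = 1.49 m < B, γ̄ = 9.99 + (1.49/2.98) × (18.3 − 9.99) = 14.145 kN/m³.
q_ult = c·N_c·s_c + q·N_q + 0.5·γ·B·N_γ·s_γ
     = 8.2 × 35.5 × 1.3 + 20.496 × 23.2 + 0.5 × 14.145 × 2.98 × 20.8 × 0.6
     = 378.43 + 475.51 + 263.03 = 1117 kPa.
q_all = 1117 / 3 = 372.32 kPa.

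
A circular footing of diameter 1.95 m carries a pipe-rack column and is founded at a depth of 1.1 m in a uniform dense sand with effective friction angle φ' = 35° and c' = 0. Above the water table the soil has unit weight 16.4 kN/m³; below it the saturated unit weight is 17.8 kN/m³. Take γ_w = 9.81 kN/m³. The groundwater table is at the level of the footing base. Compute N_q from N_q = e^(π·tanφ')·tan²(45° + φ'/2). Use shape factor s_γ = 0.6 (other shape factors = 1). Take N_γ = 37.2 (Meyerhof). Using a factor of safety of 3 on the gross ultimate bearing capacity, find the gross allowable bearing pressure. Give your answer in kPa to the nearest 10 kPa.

q_all ≈ 260 kPa

N_q = e^(π·tan35°)·tan²(62.5°) = 33.3.
Overburden at base level: q = 16.4 × 1.1 = 18.04 kPa.
Below the base the soil is submerged, so the ½γBN_γ term uses γ' = 17.8 − 9.81 = 7.99 kN/m³.
Surcharge term q·N_q = 18.04 × 33.296 = 600.66 kPa; self-weight term 0.5·γ·B·N_γ·s_γ = 0.5 × 7.99 × 1.95 × 37.2 × 0.6 = 173.88 kPa.
q_ult = 600.66 + 173.88 = 774.54 kPa.
q_all = 774.54 / 3 = 258.18 kPa.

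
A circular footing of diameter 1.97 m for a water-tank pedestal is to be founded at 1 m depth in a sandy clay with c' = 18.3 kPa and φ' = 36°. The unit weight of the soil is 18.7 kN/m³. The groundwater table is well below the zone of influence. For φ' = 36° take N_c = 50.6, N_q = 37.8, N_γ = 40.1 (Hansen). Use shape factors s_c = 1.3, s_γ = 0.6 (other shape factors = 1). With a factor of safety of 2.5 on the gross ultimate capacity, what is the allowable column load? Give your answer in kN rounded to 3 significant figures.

P_all ≈ 2870 kN

Effective surcharge at the founding depth q = γ·D_f = 18.7 × 1 = 18.7 kPa.
q_ult = c·N_c·s_c + q·N_q + 0.5·γ·B·N_γ·s_γ
     = 18.3 × 50.6 × 1.3 + 18.7 × 37.8 + 0.5 × 18.7 × 1.97 × 40.1 × 0.6
     = 1203.8 + 706.86 + 443.17 = 2353.8 kPa.
Gross allowable pressure q_all = 2353.8 / 2.5 = 941.52 kPa.
Footing area = 3.0481 m², so allowable column load = 941.52 × 3.0481 = 2869.9 kN.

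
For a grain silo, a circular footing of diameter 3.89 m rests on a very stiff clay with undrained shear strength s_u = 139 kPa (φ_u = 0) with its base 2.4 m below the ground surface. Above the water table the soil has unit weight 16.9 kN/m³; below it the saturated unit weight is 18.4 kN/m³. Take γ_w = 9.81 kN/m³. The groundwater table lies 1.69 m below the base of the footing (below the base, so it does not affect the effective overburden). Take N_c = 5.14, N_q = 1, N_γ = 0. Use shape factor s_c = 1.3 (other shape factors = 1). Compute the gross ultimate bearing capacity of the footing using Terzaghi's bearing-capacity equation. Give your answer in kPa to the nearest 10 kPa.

Effective surcharge at the founding depth q = γ·D_f = 16.9 × 2.4 = 40.56 kPa.
q_ult = c·N_c·s_c + q·N_q
     = 139 × 5.14 × 1.3 + 40.56 × 1
     = 928.8 + 40.56 = 969.36 kPa.

q_ult ≈ 970 kPa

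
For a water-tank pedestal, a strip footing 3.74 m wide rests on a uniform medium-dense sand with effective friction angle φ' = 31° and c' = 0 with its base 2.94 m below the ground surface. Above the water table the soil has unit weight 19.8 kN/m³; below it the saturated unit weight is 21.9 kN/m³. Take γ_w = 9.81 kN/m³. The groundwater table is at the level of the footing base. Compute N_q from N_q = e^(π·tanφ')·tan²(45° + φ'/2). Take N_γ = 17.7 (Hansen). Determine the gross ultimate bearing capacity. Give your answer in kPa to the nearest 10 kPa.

q_ult ≈ 1600 kPa

tan31° = 0.6009, so N_q = e^(π×0.6009)·tan²(60.5°) = 6.604 × 3.124 = 20.63.
Overburden at base level: q = 19.8 × 2.94 = 58.212 kPa.
Below the base the soil is submerged, so the ½γBN_γ term uses γ' = 21.9 − 9.81 = 12.09 kN/m³.
Surcharge term q·N_q = 58.212 × 20.631 = 1201 kPa; self-weight term 0.5·γ·B·N_γ = 0.5 × 12.09 × 3.74 × 17.7 = 400.17 kPa.
q_ult = 1201 + 400.17 = 1601.1 kPa.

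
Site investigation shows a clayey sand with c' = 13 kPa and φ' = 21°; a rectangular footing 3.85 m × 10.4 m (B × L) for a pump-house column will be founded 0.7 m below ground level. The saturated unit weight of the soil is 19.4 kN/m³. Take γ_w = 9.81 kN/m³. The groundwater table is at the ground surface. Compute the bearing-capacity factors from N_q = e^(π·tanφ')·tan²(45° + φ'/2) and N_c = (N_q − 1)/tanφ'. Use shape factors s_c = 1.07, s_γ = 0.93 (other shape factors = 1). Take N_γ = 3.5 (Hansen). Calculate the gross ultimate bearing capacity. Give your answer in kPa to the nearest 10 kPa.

tan21° = 0.3839, so N_q = e^(π×0.3839)·tan²(55.5°) = 3.34 × 2.117 = 7.07.
N_c = (7.07 − 1)/tan21° = 15.81.
Water table at ground surface, so effective unit weight γ' = 19.4 − 9.81 = 9.59 kN/m³ is used throughout; overburden q = 9.59 × 0.7 = 6.713 kPa; the same γ' applies in the ½γBN_γ term.
Cohesion term c·N_c·s_c = 13 × 15.815 × 1.07 = 219.99 kPa; surcharge term q·N_q = 6.713 × 7.0708 = 47.466 kPa; self-weight term 0.5·γ·B·N_γ·s_γ = 0.5 × 9.59 × 3.85 × 3.5 × 0.93 = 60.09 kPa.
q_ult = 219.99 + 47.466 + 60.09 = 327.54 kPa.

q_ult ≈ 330 kPa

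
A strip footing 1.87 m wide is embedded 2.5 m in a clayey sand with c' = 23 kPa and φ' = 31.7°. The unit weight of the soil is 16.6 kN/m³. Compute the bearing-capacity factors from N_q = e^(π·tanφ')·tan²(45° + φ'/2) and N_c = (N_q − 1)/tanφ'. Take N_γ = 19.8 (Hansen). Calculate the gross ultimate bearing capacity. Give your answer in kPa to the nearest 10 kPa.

tan31.7° = 0.6176, so N_q = e^(π×0.6176)·tan²(60.85°) = 6.961 × 3.215 = 22.38.
N_c = (22.38 − 1)/tan31.7° = 34.61.
Effective surcharge at the founding depth q = γ·D_f = 16.6 × 2.5 = 41.5 kPa.
q_ult = c·N_c + q·N_q + 0.5·γ·B·N_γ
     = 23 × 34.612 + 41.5 × 22.377 + 0.5 × 16.6 × 1.87 × 19.8
     = 796.08 + 928.64 + 307.32 = 2032 kPa.

q_ult ≈ 2030 kPa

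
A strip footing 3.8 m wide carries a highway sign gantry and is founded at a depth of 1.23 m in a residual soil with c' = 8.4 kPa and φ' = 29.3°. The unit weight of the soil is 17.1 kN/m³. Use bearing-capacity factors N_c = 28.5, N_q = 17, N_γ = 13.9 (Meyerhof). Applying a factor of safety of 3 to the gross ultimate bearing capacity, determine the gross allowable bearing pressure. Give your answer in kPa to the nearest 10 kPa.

Effective surcharge at the founding depth q = γ·D_f = 17.1 × 1.23 = 21.033 kPa.
q_ult = c·N_c + q·N_q + 0.5·γ·B·N_γ
     = 8.4 × 28.5 + 21.033 × 17 + 0.5 × 17.1 × 3.8 × 13.9
     = 239.4 + 357.56 + 451.61 = 1048.6 kPa.
q_all = q_ult / FS = 1048.6 / 3 = 349.52 kPa.

q_all ≈ 350 kPa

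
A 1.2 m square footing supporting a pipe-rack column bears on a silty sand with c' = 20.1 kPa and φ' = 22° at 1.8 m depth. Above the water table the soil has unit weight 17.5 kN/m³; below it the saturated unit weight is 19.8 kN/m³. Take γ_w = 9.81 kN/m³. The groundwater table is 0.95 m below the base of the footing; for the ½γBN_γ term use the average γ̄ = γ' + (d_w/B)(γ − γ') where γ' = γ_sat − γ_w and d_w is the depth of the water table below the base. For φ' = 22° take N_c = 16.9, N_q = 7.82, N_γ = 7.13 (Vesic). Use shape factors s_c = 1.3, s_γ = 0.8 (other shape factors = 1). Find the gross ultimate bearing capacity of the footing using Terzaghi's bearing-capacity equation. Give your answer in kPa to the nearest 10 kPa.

Effective surcharge at the founding depth q = γ·D_f = 17.5 × 1.8 = 31.5 kPa.
With d_w = 0.95 m < B, γ̄ = 9.99 + (0.95/1.2) × (17.5 − 9.99) = 15.935 kN/m³.
q_ult = c·N_c·s_c + q·N_q + 0.5·γ·B·N_γ·s_γ
     = 20.1 × 16.9 × 1.3 + 31.5 × 7.82 + 0.5 × 15.935 × 1.2 × 7.13 × 0.8
     = 441.6 + 246.33 + 54.537 = 742.46 kPa.

q_ult ≈ 740 kPa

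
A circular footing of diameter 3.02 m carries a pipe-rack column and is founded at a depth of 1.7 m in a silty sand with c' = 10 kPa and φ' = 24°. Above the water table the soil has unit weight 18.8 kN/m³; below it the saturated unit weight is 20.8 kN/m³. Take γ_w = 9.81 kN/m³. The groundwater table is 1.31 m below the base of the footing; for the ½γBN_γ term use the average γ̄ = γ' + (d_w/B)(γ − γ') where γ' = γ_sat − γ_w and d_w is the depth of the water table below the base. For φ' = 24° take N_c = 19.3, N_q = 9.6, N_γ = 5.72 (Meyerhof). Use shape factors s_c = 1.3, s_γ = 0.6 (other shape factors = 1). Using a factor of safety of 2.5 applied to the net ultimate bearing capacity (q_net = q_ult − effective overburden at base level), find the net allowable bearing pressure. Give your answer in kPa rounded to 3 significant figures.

q = γ·D_f = 18.8 × 1.7 = 31.96 kPa.
γ' = 10.99 kN/m³; averaging over the depth B below the base, γ̄ = γ' + (d_w/B)(γ − γ') = 14.378 kN/m³.
c·N_c·s_c = 10 × 19.3 × 1.3 = 250.9 kPa
q·N_q = 31.96 × 9.6 = 306.82 kPa
0.5·γ·B·N_γ·s_γ = 0.5 × 14.378 × 3.02 × 5.72 × 0.6 = 74.51 kPa
q_ult = 250.9 + 306.82 + 74.51 = 632.23 kPa.
Net ultimate: q_net = 632.23 − 31.96 = 600.27 kPa.
q_all(net) = 600.27 / 2.5 = 240.11 kPa.

q_all(net) ≈ 240 kPa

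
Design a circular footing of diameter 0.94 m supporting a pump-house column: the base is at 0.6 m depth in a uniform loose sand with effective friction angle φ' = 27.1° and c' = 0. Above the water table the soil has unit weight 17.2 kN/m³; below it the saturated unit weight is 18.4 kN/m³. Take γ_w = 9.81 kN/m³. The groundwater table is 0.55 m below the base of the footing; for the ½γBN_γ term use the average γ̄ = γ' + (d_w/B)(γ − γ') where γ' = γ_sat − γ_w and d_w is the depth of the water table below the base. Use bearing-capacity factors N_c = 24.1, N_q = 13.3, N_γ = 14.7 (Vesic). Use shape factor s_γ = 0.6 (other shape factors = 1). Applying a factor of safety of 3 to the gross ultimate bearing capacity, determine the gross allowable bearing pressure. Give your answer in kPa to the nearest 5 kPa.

Effective surcharge at the founding depth q = γ·D_f = 17.2 × 0.6 = 10.32 kPa.
With d_w = 0.55 m < B, γ̄ = 8.59 + (0.55/0.94) × (17.2 − 8.59) = 13.628 kN/m³.
q_ult = q·N_q + 0.5·γ·B·N_γ·s_γ
     = 10.32 × 13.3 + 0.5 × 13.628 × 0.94 × 14.7 × 0.6
     = 137.26 + 56.493 = 193.75 kPa.
q_all = q_ult / FS = 193.75 / 3 = 64.583 kPa.

q_all ≈ 65 kPa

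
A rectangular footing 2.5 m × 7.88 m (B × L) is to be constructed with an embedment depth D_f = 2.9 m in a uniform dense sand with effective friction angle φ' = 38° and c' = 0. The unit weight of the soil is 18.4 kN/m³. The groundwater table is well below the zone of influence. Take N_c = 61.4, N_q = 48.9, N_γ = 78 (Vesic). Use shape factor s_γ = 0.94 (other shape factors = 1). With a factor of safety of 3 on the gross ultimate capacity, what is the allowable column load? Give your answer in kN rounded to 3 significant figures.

P_all ≈ 28200 kN

q = γ·D_f = 18.4 × 2.9 = 53.36 kPa.
q·N_q = 53.36 × 48.9 = 2609.3 kPa
0.5·γ·B·N_γ·s_γ = 0.5 × 18.4 × 2.5 × 78 × 0.94 = 1686.4 kPa
q_ult = 2609.3 + 1686.4 = 4295.7 kPa.
Gross allowable pressure q_all = 4295.7 / 3 = 1431.9 kPa.
Footing area = 19.7 m², so allowable column load = 1431.9 × 19.7 = 28208 kN.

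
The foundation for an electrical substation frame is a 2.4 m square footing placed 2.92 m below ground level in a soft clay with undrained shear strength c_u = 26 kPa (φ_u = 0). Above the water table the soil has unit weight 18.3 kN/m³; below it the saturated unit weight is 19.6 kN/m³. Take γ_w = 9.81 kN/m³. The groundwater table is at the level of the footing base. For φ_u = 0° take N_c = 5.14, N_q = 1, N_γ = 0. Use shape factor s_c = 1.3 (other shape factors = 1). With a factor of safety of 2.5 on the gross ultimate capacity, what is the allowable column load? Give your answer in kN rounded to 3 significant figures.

Overburden at base level: q = 18.3 × 2.92 = 53.436 kPa.
Cohesion term c·N_c·s_c = 26 × 5.14 × 1.3 = 173.73 kPa; surcharge term q·N_q = 53.436 × 1 = 53.436 kPa.
q_ult = 173.73 + 53.436 = 227.17 kPa.
Gross allowable pressure q_all = 227.17 / 2.5 = 90.867 kPa.
Footing area = 5.76 m², so allowable column load = 90.867 × 5.76 = 523.4 kN.

P_all ≈ 523 kN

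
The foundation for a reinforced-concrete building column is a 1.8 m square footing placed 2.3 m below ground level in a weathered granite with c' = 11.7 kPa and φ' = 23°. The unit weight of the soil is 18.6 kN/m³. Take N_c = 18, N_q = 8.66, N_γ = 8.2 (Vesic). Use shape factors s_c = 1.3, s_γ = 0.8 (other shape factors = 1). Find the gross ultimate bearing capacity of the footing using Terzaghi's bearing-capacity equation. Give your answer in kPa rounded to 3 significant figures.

q_ult ≈ 754 kPa

Overburden at base level: q = 18.6 × 2.3 = 42.78 kPa.
Cohesion term c·N_c·s_c = 11.7 × 18 × 1.3 = 273.78 kPa; surcharge term q·N_q = 42.78 × 8.66 = 370.47 kPa; self-weight term 0.5·γ·B·N_γ·s_γ = 0.5 × 18.6 × 1.8 × 8.2 × 0.8 = 109.81 kPa.
q_ult = 273.78 + 370.47 + 109.81 = 754.07 kPa.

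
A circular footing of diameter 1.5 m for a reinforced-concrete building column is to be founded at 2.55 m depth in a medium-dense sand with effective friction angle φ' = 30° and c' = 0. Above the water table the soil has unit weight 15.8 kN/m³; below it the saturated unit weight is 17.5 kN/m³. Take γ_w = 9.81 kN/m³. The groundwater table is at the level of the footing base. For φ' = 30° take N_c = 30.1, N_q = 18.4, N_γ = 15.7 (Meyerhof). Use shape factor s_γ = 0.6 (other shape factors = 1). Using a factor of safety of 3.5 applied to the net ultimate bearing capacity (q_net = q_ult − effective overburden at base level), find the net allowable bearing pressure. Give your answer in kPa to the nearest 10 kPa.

q_all(net) ≈ 220 kPa

q = γ·D_f = 15.8 × 2.55 = 40.29 kPa.
For the ½γBN_γ term take γ' = 17.5 − 9.81 = 7.69 kN/m³ (soil below base is submerged).
q·N_q = 40.29 × 18.4 = 741.34 kPa
0.5·γ·B·N_γ·s_γ = 0.5 × 7.69 × 1.5 × 15.7 × 0.6 = 54.33 kPa
q_ult = 741.34 + 54.33 = 795.67 kPa.
Net ultimate: q_net = 795.67 − 40.29 = 755.38 kPa.
q_all(net) = 755.38 / 3.5 = 215.82 kPa.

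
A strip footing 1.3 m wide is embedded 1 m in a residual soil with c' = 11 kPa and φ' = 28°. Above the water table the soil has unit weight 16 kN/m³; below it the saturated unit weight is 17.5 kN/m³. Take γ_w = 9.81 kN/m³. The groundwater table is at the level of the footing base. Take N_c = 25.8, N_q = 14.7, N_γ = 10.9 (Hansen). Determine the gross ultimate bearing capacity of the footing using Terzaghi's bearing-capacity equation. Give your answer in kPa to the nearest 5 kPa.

Effective surcharge at the founding depth q = γ·D_f = 16 × 1 = 16 kPa.
The water table coincides with the base, so in the self-weight term γ → γ' = 7.69 kN/m³.
q_ult = c·N_c + q·N_q + 0.5·γ·B·N_γ
     = 11 × 25.8 + 16 × 14.7 + 0.5 × 7.69 × 1.3 × 10.9
     = 283.8 + 235.2 + 54.484 = 573.48 kPa.

q_ult ≈ 575 kPa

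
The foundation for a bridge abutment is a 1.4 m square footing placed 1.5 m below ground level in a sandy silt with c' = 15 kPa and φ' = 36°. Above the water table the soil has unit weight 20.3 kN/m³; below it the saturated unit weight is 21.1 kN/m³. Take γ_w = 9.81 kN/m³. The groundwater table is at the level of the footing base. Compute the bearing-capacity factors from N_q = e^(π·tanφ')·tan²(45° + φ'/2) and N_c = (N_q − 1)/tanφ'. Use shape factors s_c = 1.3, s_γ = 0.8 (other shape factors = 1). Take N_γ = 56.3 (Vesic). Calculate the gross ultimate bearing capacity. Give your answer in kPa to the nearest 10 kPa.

tan36° = 0.7265, so N_q = e^(π×0.7265)·tan²(63°) = 9.801 × 3.852 = 37.75.
N_c = (37.75 − 1)/tan36° = 50.59.
q = γ·D_f = 20.3 × 1.5 = 30.45 kPa.
For the ½γBN_γ term take γ' = 21.1 − 9.81 = 11.29 kN/m³ (soil below base is submerged).
c·N_c·s_c = 15 × 50.585 × 1.3 = 986.42 kPa
q·N_q = 30.45 × 37.752 = 1149.6 kPa
0.5·γ·B·N_γ·s_γ = 0.5 × 11.29 × 1.4 × 56.3 × 0.8 = 355.95 kPa
q_ult = 986.42 + 1149.6 + 355.95 = 2491.9 kPa.

q_ult ≈ 2490 kPa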